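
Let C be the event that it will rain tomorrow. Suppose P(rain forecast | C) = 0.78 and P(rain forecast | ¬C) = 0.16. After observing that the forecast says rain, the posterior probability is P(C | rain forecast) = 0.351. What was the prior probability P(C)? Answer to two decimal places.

P(C) = 0.10

In odds form, posterior odds = prior odds × likelihood ratio, so prior odds = posterior odds ÷ LR.
Posterior odds = 0.351/(1−0.351) = 0.5408. LR = 0.78/0.16 = 4.8750.
Prior odds = 0.5408/4.8750 = 0.1109, so P(C) = 0.1109/(1+0.1109) ≈ 0.10.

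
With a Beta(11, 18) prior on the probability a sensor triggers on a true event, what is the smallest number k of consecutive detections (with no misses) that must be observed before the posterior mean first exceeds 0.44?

After k detections and 0 misses the posterior is Beta(11+k, 18), with mean (11+k)/(11+18+k).
Set (11+k)/(29+k) > 0.44 and solve: k > (0.44·29 − 11)/(1 − 0.44) = 3.143.
The smallest integer exceeding 3.143 is 4.

k = 4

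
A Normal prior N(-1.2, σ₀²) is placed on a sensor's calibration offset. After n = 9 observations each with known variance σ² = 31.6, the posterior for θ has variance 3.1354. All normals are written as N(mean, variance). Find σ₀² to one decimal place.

Posterior precision equals prior precision plus data precision: 1/σ_n² = 1/σ₀² + n/σ².
So 1/σ₀² = 1/3.1354 − 9/31.6 = 0.318939 − 0.284810 = 0.034129.
Hence σ₀² = 1/0.034129 ≈ 29.3.

σ₀² = 29.3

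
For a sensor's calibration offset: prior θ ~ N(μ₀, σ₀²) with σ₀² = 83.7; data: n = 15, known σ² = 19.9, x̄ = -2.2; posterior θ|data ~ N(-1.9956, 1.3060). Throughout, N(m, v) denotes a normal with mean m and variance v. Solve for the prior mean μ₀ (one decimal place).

With known observation variance, the Normal–Normal posterior has precision τ_n = τ₀ + n/σ² and mean μ_n = (τ₀μ₀ + (n/σ²)x̄)/τ_n.
Here τ₀ = 1/83.7 = 0.011947 and τ_data = 15/19.9 = 0.753769, so τ_n = 0.765716.
Rearranging for μ₀: μ₀ = (μ_n·τ_n − τ_data·x̄)/τ₀ = (-1.9956·0.765716 − 0.753769·-2.2) / 0.011947 = 0.130229/0.011947 ≈ 10.9.

μ₀ = 10.9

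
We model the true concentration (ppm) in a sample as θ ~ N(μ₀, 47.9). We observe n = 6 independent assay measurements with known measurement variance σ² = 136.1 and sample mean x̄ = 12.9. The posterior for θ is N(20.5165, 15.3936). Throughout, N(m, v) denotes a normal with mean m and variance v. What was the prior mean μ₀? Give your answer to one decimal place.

With known observation variance, the Normal–Normal posterior has precision τ_n = τ₀ + n/σ² and mean μ_n = (τ₀μ₀ + (n/σ²)x̄)/τ_n.
Here τ₀ = 1/47.9 = 0.020877 and τ_data = 6/136.1 = 0.044085, so τ_n = 0.064962.
Rearranging for μ₀: μ₀ = (μ_n·τ_n − τ_data·x̄)/τ₀ = (20.5165·0.064962 − 0.044085·12.9) / 0.020877 = 0.764096/0.020877 ≈ 36.6.

μ₀ = 36.6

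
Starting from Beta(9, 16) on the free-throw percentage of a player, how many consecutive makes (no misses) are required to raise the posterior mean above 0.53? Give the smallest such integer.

k = 10

After k makes and 0 misses the posterior is Beta(9+k, 16), with mean (9+k)/(9+16+k).
Set (9+k)/(25+k) > 0.53 and solve: k > (0.53·25 − 9)/(1 − 0.53) = 9.043.
The smallest integer exceeding 9.043 is 10.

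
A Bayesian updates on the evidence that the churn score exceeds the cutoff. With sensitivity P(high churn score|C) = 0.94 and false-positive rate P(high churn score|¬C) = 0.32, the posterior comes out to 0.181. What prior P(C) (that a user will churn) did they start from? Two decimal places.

In odds form, posterior odds = prior odds × likelihood ratio, so prior odds = posterior odds ÷ LR.
Posterior odds = 0.181/(1−0.181) = 0.2210. LR = 0.94/0.32 = 2.9375.
Prior odds = 0.2210/2.9375 = 0.0752, so P(C) = 0.0752/(1+0.0752) ≈ 0.07.

P(C) = 0.07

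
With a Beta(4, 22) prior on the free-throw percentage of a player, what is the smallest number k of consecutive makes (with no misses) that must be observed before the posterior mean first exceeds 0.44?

After k makes and 0 misses the posterior is Beta(4+k, 22), with mean (4+k)/(4+22+k).
Set (4+k)/(26+k) > 0.44 and solve: k > (0.44·26 − 4)/(1 − 0.44) = 13.286.
The smallest integer exceeding 13.286 is 14.

k = 14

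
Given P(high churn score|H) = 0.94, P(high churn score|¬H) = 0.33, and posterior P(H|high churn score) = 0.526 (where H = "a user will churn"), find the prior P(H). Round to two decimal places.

Bayes' rule in odds form gives O(H|E) = O(H)·[P(E|H)/P(E|¬H)], hence O(H) = O(H|E)/LR.
Posterior odds = 0.526/(1−0.526) = 1.1097. LR = 0.94/0.33 = 2.8485.
Prior odds = 1.1097/2.8485 = 0.3896, so P(H) = 0.3896/(1+0.3896) ≈ 0.28.

P(H) = 0.28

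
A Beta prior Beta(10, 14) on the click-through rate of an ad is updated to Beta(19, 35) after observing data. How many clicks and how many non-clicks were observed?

Under Beta–binomial conjugacy the posterior parameters are (a+s, b+f).
Match parameters: s=19−10=9, f=35−14=21.

9 clicks and 21 non-clicks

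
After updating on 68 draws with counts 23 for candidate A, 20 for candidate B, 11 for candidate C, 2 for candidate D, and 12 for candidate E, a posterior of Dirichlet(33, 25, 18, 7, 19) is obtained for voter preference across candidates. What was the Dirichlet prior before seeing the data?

For a Dirichlet(α) prior with multinomial counts c, the posterior is Dirichlet(α + c) componentwise.
Subtract each count from the matching posterior parameter: 33−23=10, 25−20=5, 18−11=7, 7−2=5, 19−12=7.

Dirichlet(10, 5, 7, 5, 7)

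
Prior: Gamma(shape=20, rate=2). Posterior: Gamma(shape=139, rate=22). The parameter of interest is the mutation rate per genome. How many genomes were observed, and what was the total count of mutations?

n = 20 genomes with total 119 mutations

A Gamma(α, β) prior (rate parametrization) on a Poisson rate with n observations summing to S gives posterior Gamma(α+S, β+n).
Matching: Σxᵢ = 139 − 20 = 119 and n = 22 − 2 = 20.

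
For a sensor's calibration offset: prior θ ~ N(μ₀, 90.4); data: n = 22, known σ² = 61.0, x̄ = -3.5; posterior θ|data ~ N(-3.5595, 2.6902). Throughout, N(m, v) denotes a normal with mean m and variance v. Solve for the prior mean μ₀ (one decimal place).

μ₀ = -5.5

With known observation variance, the Normal–Normal posterior has precision τ_n = τ₀ + n/σ² and mean μ_n = (τ₀μ₀ + (n/σ²)x̄)/τ_n.
Here τ₀ = 1/90.4 = 0.011062 and τ_data = 22/61.0 = 0.360656, so τ_n = 0.371718.
Rearranging for μ₀: μ₀ = (μ_n·τ_n − τ_data·x̄)/τ₀ = (-3.5595·0.371718 − 0.360656·-3.5) / 0.011062 = -0.060834/0.011062 ≈ -5.5.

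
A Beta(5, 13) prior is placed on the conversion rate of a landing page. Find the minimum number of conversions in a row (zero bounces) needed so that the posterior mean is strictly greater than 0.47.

After k conversions and 0 bounces the posterior is Beta(5+k, 13), with mean (5+k)/(5+13+k).
Set (5+k)/(18+k) > 0.47 and solve: k > (0.47·18 − 5)/(1 − 0.47) = 6.528.
The smallest integer exceeding 6.528 is 7.

k = 7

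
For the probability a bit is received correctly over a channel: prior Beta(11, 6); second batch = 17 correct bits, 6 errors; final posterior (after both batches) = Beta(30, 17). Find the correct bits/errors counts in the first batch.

Because Beta–binomial updating is additive in the counts, the combined data contributed (α_post−α_prior, β_post−β_prior) successes and failures.
Total across both batches: 30−11=19 correct bits, 17−6=11 errors.
Subtract the second batch: 19−17=2 correct bits and 11−6=5 errors.

2 correct bits and 5 errors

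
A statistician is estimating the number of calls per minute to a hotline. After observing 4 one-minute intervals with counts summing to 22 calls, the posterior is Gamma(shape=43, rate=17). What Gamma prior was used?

Gamma–Poisson conjugacy: posterior shape = α + Σxᵢ, posterior rate = β + n.
So α = 43 − 22 = 21 and β = 17 − 4 = 13.

Gamma(shape=21, rate=13)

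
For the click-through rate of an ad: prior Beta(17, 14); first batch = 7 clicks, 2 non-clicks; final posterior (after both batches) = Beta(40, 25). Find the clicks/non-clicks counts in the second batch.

Sequential conjugate updates are equivalent to a single update on the pooled data, so total successes = posterior α − prior α and total failures = posterior β − prior β.
Total across both batches: 40−17=23 clicks, 25−14=11 non-clicks.
Subtract the first batch: 23−7=16 clicks and 11−2=9 non-clicks.

16 clicks and 9 non-clicks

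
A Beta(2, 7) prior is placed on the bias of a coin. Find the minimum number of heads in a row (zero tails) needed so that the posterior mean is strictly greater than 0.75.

k = 20

After k heads and 0 tails the posterior is Beta(2+k, 7), with mean (2+k)/(2+7+k).
Set (2+k)/(9+k) > 0.75 and solve: k > (0.75·9 − 2)/(1 − 0.75) = 19.000.
The smallest integer exceeding 19.000 is 20.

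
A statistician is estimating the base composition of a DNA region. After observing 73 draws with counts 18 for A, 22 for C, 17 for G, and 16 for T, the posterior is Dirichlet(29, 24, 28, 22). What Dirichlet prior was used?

Dirichlet(11, 2, 11, 6)

For a Dirichlet(α) prior with multinomial counts c, the posterior is Dirichlet(α + c) componentwise.
Subtract each count from the matching posterior parameter: 29−18=11, 24−22=2, 28−17=11, 22−16=6.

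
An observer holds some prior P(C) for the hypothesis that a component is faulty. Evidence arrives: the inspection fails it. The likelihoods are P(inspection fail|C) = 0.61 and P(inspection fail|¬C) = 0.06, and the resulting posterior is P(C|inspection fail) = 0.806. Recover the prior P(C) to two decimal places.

P(C) = 0.29

Bayes' rule in odds form gives O(C|E) = O(C)·[P(E|C)/P(E|¬C)], hence O(C) = O(C|E)/LR.
Posterior odds = 0.806/(1−0.806) = 4.1546. LR = 0.61/0.06 = 10.1667.
Prior odds = 4.1546/10.1667 = 0.4086, so P(C) = 0.4086/(1+0.4086) ≈ 0.29.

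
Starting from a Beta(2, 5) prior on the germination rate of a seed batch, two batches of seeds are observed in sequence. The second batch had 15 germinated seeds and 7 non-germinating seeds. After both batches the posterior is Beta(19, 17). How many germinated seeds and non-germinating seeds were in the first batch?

Sequential conjugate updates are equivalent to a single update on the pooled data, so total successes = posterior α − prior α and total failures = posterior β − prior β.
Total across both batches: 19−2=17 germinated seeds, 17−5=12 non-germinating seeds.
Subtract the second batch: 17−15=2 germinated seeds and 12−7=5 non-germinating seeds.

2 germinated seeds and 5 non-germinating seeds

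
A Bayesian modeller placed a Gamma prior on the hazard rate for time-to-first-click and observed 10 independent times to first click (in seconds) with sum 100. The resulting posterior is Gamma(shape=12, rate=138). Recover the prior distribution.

Gamma(shape=2, rate=38)

Gamma–exponential conjugacy: posterior shape = α + n, posterior rate = β + Σtᵢ.
So α = 12 − 10 = 2 and β = 138 − 100 = 38.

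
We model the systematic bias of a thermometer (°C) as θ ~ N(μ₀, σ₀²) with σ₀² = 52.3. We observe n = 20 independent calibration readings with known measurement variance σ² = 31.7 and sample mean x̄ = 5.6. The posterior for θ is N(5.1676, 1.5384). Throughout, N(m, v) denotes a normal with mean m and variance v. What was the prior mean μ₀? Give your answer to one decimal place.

The posterior mean is a precision-weighted average: μ_n = (τ₀μ₀ + τ_data·x̄)/(τ₀+τ_data), with τ₀=1/σ₀² and τ_data=n/σ².
Here τ₀ = 1/52.3 = 0.019120 and τ_data = 20/31.7 = 0.630915, so τ_n = 0.650035.
Rearranging for μ₀: μ₀ = (μ_n·τ_n − τ_data·x̄)/τ₀ = (5.1676·0.650035 − 0.630915·5.6) / 0.019120 = -0.174003/0.019120 ≈ -9.1.

μ₀ = -9.1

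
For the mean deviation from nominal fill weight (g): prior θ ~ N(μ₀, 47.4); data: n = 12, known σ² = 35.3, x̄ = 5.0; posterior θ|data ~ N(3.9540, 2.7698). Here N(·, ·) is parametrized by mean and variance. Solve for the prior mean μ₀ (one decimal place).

With known observation variance, the Normal–Normal posterior has precision τ_n = τ₀ + n/σ² and mean μ_n = (τ₀μ₀ + (n/σ²)x̄)/τ_n.
Here τ₀ = 1/47.4 = 0.021097 and τ_data = 12/35.3 = 0.339943, so τ_n = 0.361040.
Rearranging for μ₀: μ₀ = (μ_n·τ_n − τ_data·x̄)/τ₀ = (3.9540·0.361040 − 0.339943·5.0) / 0.021097 = -0.272163/0.021097 ≈ -12.9.

μ₀ = -12.9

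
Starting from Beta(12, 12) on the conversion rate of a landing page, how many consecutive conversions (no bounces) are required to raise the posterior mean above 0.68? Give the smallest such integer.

After k conversions and 0 bounces the posterior is Beta(12+k, 12), with mean (12+k)/(12+12+k).
Set (12+k)/(24+k) > 0.68 and solve: k > (0.68·24 − 12)/(1 − 0.68) = 13.500.
The smallest integer exceeding 13.500 is 14, and checking k=14: (26)/(38) = 0.6842 > 0.68.

k = 14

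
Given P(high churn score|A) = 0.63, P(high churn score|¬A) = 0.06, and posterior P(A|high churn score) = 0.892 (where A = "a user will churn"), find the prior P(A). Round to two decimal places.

In odds form, posterior odds = prior odds × likelihood ratio, so prior odds = posterior odds ÷ LR.
Posterior odds = 0.892/(1−0.892) = 8.2593. LR = 0.63/0.06 = 10.5000.
Prior odds = 8.2593/10.5000 = 0.7866, so P(A) = 0.7866/(1+0.7866) ≈ 0.44.

P(A) = 0.44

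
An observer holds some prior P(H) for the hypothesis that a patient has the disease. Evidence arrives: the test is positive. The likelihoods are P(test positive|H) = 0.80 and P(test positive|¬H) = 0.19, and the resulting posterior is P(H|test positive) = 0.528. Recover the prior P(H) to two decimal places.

In odds form, posterior odds = prior odds × likelihood ratio, so prior odds = posterior odds ÷ LR.
Posterior odds = 0.528/(1−0.528) = 1.1186. LR = 0.80/0.19 = 4.2105.
Prior odds = 1.1186/4.2105 = 0.2657, so P(H) = 0.2657/(1+0.2657) ≈ 0.21.

P(H) = 0.21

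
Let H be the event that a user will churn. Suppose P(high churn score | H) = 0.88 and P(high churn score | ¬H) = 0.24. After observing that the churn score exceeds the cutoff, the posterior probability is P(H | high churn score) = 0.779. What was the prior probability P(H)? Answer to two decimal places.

P(H) = 0.49

Bayes' rule in odds form gives O(H|E) = O(H)·[P(E|H)/P(E|¬H)], hence O(H) = O(H|E)/LR.
Posterior odds = 0.779/(1−0.779) = 3.5249. LR = 0.88/0.24 = 3.6667.
Prior odds = 3.5249/3.6667 = 0.9613, so P(H) = 0.9613/(1+0.9613) ≈ 0.49.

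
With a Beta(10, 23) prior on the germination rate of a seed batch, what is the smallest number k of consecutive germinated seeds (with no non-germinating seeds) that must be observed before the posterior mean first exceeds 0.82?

k = 95

After k germinated seeds and 0 non-germinating seeds the posterior is Beta(10+k, 23), with mean (10+k)/(10+23+k).
Set (10+k)/(33+k) > 0.82 and solve: k > (0.82·33 − 10)/(1 − 0.82) = 94.778.
The smallest integer exceeding 94.778 is 95, and checking k=95: (105)/(128) = 0.8203 > 0.82.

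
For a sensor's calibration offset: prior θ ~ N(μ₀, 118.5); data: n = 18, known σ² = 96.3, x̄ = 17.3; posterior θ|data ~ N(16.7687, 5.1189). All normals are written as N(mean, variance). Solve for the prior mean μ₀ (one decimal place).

With known observation variance, the Normal–Normal posterior has precision τ_n = τ₀ + n/σ² and mean μ_n = (τ₀μ₀ + (n/σ²)x̄)/τ_n.
Here τ₀ = 1/118.5 = 0.008439 and τ_data = 18/96.3 = 0.186916, so τ_n = 0.195355.
Rearranging for μ₀: μ₀ = (μ_n·τ_n − τ_data·x̄)/τ₀ = (16.7687·0.195355 − 0.186916·17.3) / 0.008439 = 0.042203/0.008439 ≈ 5.0.

μ₀ = 5.0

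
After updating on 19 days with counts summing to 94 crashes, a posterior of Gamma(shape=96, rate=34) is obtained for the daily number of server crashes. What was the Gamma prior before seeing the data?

Gamma(shape=2, rate=15)

A Gamma(α, β) prior (rate parametrization) on a Poisson rate with n observations summing to S gives posterior Gamma(α+S, β+n).
So α = 96 − 94 = 2 and β = 34 − 19 = 15.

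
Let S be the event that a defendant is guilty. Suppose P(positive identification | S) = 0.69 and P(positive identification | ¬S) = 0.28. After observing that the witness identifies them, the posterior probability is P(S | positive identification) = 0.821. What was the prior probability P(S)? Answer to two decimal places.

In odds form, posterior odds = prior odds × likelihood ratio, so prior odds = posterior odds ÷ LR.
Posterior odds = 0.821/(1−0.821) = 4.5866. LR = 0.69/0.28 = 2.4643.
Prior odds = 4.5866/2.4643 = 1.8612, so P(S) = 1.8612/(1+1.8612) ≈ 0.65.

P(S) = 0.65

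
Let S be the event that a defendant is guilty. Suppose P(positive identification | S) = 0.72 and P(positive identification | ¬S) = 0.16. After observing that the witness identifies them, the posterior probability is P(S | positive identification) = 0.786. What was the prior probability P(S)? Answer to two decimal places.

P(S) = 0.45

In odds form, posterior odds = prior odds × likelihood ratio, so prior odds = posterior odds ÷ LR.
Posterior odds = 0.786/(1−0.786) = 3.6729. LR = 0.72/0.16 = 4.5000.
Prior odds = 3.6729/4.5000 = 0.8162, so P(S) = 0.8162/(1+0.8162) ≈ 0.45.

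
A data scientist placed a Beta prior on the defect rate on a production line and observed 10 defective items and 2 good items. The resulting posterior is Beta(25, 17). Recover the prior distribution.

Beta(15, 15)

Beta is conjugate to the binomial likelihood: posterior = Beta(α+s, β+f).
So α = 25 − 10 = 15 and β = 17 − 2 = 15.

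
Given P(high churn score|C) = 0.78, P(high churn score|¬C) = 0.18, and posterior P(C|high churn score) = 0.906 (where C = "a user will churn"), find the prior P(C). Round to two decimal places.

In odds form, posterior odds = prior odds × likelihood ratio, so prior odds = posterior odds ÷ LR.
Posterior odds = 0.906/(1−0.906) = 9.6383. LR = 0.78/0.18 = 4.3333.
Prior odds = 9.6383/4.3333 = 2.2242, so P(C) = 2.2242/(1+2.2242) ≈ 0.69.

P(C) = 0.69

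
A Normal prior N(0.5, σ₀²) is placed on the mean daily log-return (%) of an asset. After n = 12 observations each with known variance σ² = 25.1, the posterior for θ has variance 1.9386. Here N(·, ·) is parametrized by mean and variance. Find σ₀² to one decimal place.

σ₀² = 26.5

Posterior precision equals prior precision plus data precision: 1/σ_n² = 1/σ₀² + n/σ².
So 1/σ₀² = 1/1.9386 − 12/25.1 = 0.515836 − 0.478088 = 0.037748.
Hence σ₀² = 1/0.037748 ≈ 26.5.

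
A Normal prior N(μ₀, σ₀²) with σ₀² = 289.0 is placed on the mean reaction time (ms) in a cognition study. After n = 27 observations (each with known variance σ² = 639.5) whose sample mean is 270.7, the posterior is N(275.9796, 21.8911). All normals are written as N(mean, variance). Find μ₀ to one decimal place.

μ₀ = 340.4

With known observation variance, the Normal–Normal posterior has precision τ_n = τ₀ + n/σ² and mean μ_n = (τ₀μ₀ + (n/σ²)x̄)/τ_n.
Here τ₀ = 1/289.0 = 0.003460 and τ_data = 27/639.5 = 0.042220, so τ_n = 0.045680.
Rearranging for μ₀: μ₀ = (μ_n·τ_n − τ_data·x̄)/τ₀ = (275.9796·0.045680 − 0.042220·270.7) / 0.003460 = 1.177794/0.003460 ≈ 340.4.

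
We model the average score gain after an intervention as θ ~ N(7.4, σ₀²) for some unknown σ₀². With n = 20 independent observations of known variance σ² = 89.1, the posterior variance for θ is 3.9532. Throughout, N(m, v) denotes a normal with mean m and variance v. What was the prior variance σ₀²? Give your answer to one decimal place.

σ₀² = 35.1

For the Normal–Normal model with known σ², precisions add: τ_n = τ₀ + n/σ².
So 1/σ₀² = 1/3.9532 − 20/89.1 = 0.252960 − 0.224467 = 0.028493.
Hence σ₀² = 1/0.028493 ≈ 35.1.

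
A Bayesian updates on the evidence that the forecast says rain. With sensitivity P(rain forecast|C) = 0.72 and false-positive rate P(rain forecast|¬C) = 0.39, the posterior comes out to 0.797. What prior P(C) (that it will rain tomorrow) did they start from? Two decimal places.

In odds form, posterior odds = prior odds × likelihood ratio, so prior odds = posterior odds ÷ LR.
Posterior odds = 0.797/(1−0.797) = 3.9261. LR = 0.72/0.39 = 1.8462.
Prior odds = 3.9261/1.8462 = 2.1266, so P(C) = 2.1266/(1+2.1266) ≈ 0.68.

P(C) = 0.68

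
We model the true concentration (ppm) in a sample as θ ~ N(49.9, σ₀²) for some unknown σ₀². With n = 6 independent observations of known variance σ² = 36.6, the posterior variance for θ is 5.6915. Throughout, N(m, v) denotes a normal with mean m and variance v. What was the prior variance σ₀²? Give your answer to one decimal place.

Posterior precision equals prior precision plus data precision: 1/σ_n² = 1/σ₀² + n/σ².
So 1/σ₀² = 1/5.6915 − 6/36.6 = 0.175701 − 0.163934 = 0.011767.
Hence σ₀² = 1/0.011767 ≈ 85.0.

σ₀² = 85.0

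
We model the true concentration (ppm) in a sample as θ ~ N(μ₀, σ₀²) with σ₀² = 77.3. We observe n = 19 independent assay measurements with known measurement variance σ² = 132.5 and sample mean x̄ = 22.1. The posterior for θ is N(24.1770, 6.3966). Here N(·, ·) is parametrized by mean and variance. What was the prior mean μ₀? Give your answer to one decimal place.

The posterior mean is a precision-weighted average: μ_n = (τ₀μ₀ + τ_data·x̄)/(τ₀+τ_data), with τ₀=1/σ₀² and τ_data=n/σ².
Here τ₀ = 1/77.3 = 0.012937 and τ_data = 19/132.5 = 0.143396, so τ_n = 0.156333.
Rearranging for μ₀: μ₀ = (μ_n·τ_n − τ_data·x̄)/τ₀ = (24.1770·0.156333 − 0.143396·22.1) / 0.012937 = 0.610611/0.012937 ≈ 47.2.

μ₀ = 47.2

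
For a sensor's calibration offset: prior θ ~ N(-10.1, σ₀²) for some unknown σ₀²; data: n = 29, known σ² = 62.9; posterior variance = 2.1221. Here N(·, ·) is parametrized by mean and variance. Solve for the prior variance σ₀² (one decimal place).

σ₀² = 98.2

For the Normal–Normal model with known σ², precisions add: τ_n = τ₀ + n/σ².
So 1/σ₀² = 1/2.1221 − 29/62.9 = 0.471231 − 0.461049 = 0.010182.
Hence σ₀² = 1/0.010182 ≈ 98.2.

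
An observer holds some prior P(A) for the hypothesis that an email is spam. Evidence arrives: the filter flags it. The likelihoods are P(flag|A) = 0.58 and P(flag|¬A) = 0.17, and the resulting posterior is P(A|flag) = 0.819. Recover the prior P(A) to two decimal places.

Bayes' rule in odds form gives O(A|E) = O(A)·[P(E|A)/P(E|¬A)], hence O(A) = O(A|E)/LR.
Posterior odds = 0.819/(1−0.819) = 4.5249. LR = 0.58/0.17 = 3.4118.
Prior odds = 4.5249/3.4118 = 1.3263, so P(A) = 1.3263/(1+1.3263) ≈ 0.57.

P(A) = 0.57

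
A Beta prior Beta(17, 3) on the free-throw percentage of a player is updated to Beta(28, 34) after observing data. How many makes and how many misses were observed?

A Beta(α, β) prior with s successes and f failures in binomial data gives a Beta(α+s, β+f) posterior.
Match parameters: s=28−17=11, f=34−3=31.

11 makes and 31 misses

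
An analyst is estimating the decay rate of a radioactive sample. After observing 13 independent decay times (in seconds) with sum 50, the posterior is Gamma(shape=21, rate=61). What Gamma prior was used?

For an exponential likelihood with a Gamma(α, β) prior on the rate, n observations with total T give posterior Gamma(α+n, β+T).
So α = 21 − 13 = 8 and β = 61 − 50 = 11.

Gamma(shape=8, rate=11)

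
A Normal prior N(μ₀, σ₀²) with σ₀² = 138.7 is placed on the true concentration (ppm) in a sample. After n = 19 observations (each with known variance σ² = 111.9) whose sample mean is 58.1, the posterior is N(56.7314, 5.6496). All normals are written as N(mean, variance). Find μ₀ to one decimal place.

With known observation variance, the Normal–Normal posterior has precision τ_n = τ₀ + n/σ² and mean μ_n = (τ₀μ₀ + (n/σ²)x̄)/τ_n.
Here τ₀ = 1/138.7 = 0.007210 and τ_data = 19/111.9 = 0.169794, so τ_n = 0.177004.
Rearranging for μ₀: μ₀ = (μ_n·τ_n − τ_data·x̄)/τ₀ = (56.7314·0.177004 − 0.169794·58.1) / 0.007210 = 0.176653/0.007210 ≈ 24.5.

μ₀ = 24.5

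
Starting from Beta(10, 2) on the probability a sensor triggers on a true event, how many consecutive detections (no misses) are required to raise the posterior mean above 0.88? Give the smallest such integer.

k = 5

After k detections and 0 misses the posterior is Beta(10+k, 2), with mean (10+k)/(10+2+k).
Set (10+k)/(12+k) > 0.88 and solve: k > (0.88·12 − 10)/(1 − 0.88) = 4.667.
The smallest integer exceeding 4.667 is 5, and checking k=5: (15)/(17) = 0.8824 > 0.88.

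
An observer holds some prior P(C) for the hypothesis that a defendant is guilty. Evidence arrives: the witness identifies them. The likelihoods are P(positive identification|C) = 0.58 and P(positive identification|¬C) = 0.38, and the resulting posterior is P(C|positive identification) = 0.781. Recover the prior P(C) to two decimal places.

P(C) = 0.70

In odds form, posterior odds = prior odds × likelihood ratio, so prior odds = posterior odds ÷ LR.
Posterior odds = 0.781/(1−0.781) = 3.5662. LR = 0.58/0.38 = 1.5263.
Prior odds = 3.5662/1.5263 = 2.3365, so P(C) = 2.3365/(1+2.3365) ≈ 0.70.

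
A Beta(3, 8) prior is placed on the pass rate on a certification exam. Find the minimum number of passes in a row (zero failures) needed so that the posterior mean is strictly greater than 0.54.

After k passes and 0 failures the posterior is Beta(3+k, 8), with mean (3+k)/(3+8+k).
Set (3+k)/(11+k) > 0.54 and solve: k > (0.54·11 − 3)/(1 − 0.54) = 6.391.
The smallest integer exceeding 6.391 is 7.

k = 7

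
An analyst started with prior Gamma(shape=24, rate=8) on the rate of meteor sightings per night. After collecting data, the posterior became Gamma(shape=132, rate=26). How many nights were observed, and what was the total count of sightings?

n = 18 nights with total 108 sightings

Gamma–Poisson conjugacy: posterior shape = α + Σxᵢ, posterior rate = β + n.
Matching: Σxᵢ = 132 − 24 = 108 and n = 26 − 8 = 18.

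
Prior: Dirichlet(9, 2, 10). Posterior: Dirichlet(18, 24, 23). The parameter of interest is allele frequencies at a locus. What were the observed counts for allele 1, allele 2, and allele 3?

counts (9, 22, 13)

For a Dirichlet(α) prior with multinomial counts c, the posterior is Dirichlet(α + c) componentwise.
Counts are posterior − prior componentwise: 18−9=9, 24−2=22, 23−10=13.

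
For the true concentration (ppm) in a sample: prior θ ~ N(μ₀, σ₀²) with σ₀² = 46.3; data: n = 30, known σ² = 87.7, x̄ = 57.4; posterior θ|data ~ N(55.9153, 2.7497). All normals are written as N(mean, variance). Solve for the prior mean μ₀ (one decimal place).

With known observation variance, the Normal–Normal posterior has precision τ_n = τ₀ + n/σ² and mean μ_n = (τ₀μ₀ + (n/σ²)x̄)/τ_n.
Here τ₀ = 1/46.3 = 0.021598 and τ_data = 30/87.7 = 0.342075, so τ_n = 0.363673.
Rearranging for μ₀: μ₀ = (μ_n·τ_n − τ_data·x̄)/τ₀ = (55.9153·0.363673 − 0.342075·57.4) / 0.021598 = 0.699780/0.021598 ≈ 32.4.

μ₀ = 32.4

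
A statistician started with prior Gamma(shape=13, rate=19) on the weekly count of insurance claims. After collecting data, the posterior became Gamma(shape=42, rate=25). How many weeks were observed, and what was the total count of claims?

n = 6 weeks with total 29 claims

Gamma–Poisson conjugacy: posterior shape = α + Σxᵢ, posterior rate = β + n.
Matching: Σxᵢ = 42 − 13 = 29 and n = 25 − 19 = 6.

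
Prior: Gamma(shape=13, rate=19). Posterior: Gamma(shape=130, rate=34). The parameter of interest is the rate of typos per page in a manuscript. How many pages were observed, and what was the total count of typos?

n = 15 pages with total 117 typos

A Gamma(α, β) prior (rate parametrization) on a Poisson rate with n observations summing to S gives posterior Gamma(α+S, β+n).
Matching: Σxᵢ = 130 − 13 = 117 and n = 34 − 19 = 15.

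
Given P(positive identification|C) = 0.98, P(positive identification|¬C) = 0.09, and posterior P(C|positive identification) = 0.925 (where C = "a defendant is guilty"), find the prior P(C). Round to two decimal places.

In odds form, posterior odds = prior odds × likelihood ratio, so prior odds = posterior odds ÷ LR.
Posterior odds = 0.925/(1−0.925) = 12.3333. LR = 0.98/0.09 = 10.8889.
Prior odds = 12.3333/10.8889 = 1.1326, so P(C) = 1.1326/(1+1.1326) ≈ 0.53.

P(C) = 0.53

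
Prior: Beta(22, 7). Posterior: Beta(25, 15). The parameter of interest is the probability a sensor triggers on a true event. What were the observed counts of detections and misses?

A Beta(a, b) prior with s successes and f failures in binomial data gives a Beta(a+s, b+f) posterior.
Match parameters: s=25−22=3, f=15−7=8.

3 detections and 8 misses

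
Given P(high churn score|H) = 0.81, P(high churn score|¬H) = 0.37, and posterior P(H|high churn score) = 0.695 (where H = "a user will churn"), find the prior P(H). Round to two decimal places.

P(H) = 0.51

Bayes' rule in odds form gives O(H|E) = O(H)·[P(E|H)/P(E|¬H)], hence O(H) = O(H|E)/LR.
Posterior odds = 0.695/(1−0.695) = 2.2787. LR = 0.81/0.37 = 2.1892.
Prior odds = 2.2787/2.1892 = 1.0409, so P(H) = 1.0409/(1+1.0409) ≈ 0.51.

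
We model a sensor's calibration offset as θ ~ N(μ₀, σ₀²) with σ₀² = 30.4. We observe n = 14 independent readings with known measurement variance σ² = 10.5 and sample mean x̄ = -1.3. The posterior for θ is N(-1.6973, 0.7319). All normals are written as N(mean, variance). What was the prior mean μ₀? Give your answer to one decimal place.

μ₀ = -17.8

The posterior mean is a precision-weighted average: μ_n = (τ₀μ₀ + τ_data·x̄)/(τ₀+τ_data), with τ₀=1/σ₀² and τ_data=n/σ².
Here τ₀ = 1/30.4 = 0.032895 and τ_data = 14/10.5 = 1.333333, so τ_n = 1.366228.
Rearranging for μ₀: μ₀ = (μ_n·τ_n − τ_data·x̄)/τ₀ = (-1.6973·1.366228 − 1.333333·-1.3) / 0.032895 = -0.585566/0.032895 ≈ -17.8.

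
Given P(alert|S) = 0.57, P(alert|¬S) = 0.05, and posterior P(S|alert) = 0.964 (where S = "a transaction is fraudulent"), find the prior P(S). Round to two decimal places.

In odds form, posterior odds = prior odds × likelihood ratio, so prior odds = posterior odds ÷ LR.
Posterior odds = 0.964/(1−0.964) = 26.7778. LR = 0.57/0.05 = 11.4000.
Prior odds = 26.7778/11.4000 = 2.3489, so P(S) = 2.3489/(1+2.3489) ≈ 0.70.

P(S) = 0.70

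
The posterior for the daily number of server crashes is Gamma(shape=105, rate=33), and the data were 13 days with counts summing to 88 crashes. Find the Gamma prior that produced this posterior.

A Gamma(α, β) prior (rate parametrization) on a Poisson rate with n observations summing to S gives posterior Gamma(α+S, β+n).
So α = 105 − 88 = 17 and β = 33 − 13 = 20.

Gamma(shape=17, rate=20)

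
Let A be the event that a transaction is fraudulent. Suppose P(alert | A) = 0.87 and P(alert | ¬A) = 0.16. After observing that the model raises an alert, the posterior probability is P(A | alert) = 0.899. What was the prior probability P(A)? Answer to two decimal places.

In odds form, posterior odds = prior odds × likelihood ratio, so prior odds = posterior odds ÷ LR.
Posterior odds = 0.899/(1−0.899) = 8.9010. LR = 0.87/0.16 = 5.4375.
Prior odds = 8.9010/5.4375 = 1.6370, so P(A) = 1.6370/(1+1.6370) ≈ 0.62.

P(A) = 0.62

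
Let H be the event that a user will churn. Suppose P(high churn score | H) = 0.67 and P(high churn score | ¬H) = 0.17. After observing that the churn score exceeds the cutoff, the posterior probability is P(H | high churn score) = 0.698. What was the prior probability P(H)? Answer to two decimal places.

P(H) = 0.37

In odds form, posterior odds = prior odds × likelihood ratio, so prior odds = posterior odds ÷ LR.
Posterior odds = 0.698/(1−0.698) = 2.3113. LR = 0.67/0.17 = 3.9412.
Prior odds = 2.3113/3.9412 = 0.5864, so P(H) = 0.5864/(1+0.5864) ≈ 0.37.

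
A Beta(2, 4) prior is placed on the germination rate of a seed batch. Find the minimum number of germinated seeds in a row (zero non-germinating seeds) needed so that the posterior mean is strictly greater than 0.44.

k = 2

After k germinated seeds and 0 non-germinating seeds the posterior is Beta(2+k, 4), with mean (2+k)/(2+4+k).
Set (2+k)/(6+k) > 0.44 and solve: k > (0.44·6 − 2)/(1 − 0.44) = 1.143.
The smallest integer exceeding 1.143 is 2, and checking k=2: (4)/(8) = 0.5000 > 0.44.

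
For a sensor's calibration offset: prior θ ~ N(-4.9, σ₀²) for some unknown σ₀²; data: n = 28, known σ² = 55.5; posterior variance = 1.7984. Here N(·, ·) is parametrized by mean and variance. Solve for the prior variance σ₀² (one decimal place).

σ₀² = 19.4

For the Normal–Normal model with known σ², precisions add: τ_n = τ₀ + n/σ².
So 1/σ₀² = 1/1.7984 − 28/55.5 = 0.556050 − 0.504505 = 0.051545.
Hence σ₀² = 1/0.051545 ≈ 19.4.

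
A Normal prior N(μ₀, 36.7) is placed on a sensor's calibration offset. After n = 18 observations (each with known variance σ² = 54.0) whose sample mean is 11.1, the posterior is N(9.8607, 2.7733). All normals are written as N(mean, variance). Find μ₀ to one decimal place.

μ₀ = -5.3

With known observation variance, the Normal–Normal posterior has precision τ_n = τ₀ + n/σ² and mean μ_n = (τ₀μ₀ + (n/σ²)x̄)/τ_n.
Here τ₀ = 1/36.7 = 0.027248 and τ_data = 18/54.0 = 0.333333, so τ_n = 0.360581.
Rearranging for μ₀: μ₀ = (μ_n·τ_n − τ_data·x̄)/τ₀ = (9.8607·0.360581 − 0.333333·11.1) / 0.027248 = -0.144415/0.027248 ≈ -5.3.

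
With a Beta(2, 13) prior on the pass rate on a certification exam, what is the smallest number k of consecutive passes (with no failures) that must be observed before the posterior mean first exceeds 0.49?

k = 11

After k passes and 0 failures the posterior is Beta(2+k, 13), with mean (2+k)/(2+13+k).
Set (2+k)/(15+k) > 0.49 and solve: k > (0.49·15 − 2)/(1 − 0.49) = 10.490.
The smallest integer exceeding 10.490 is 11.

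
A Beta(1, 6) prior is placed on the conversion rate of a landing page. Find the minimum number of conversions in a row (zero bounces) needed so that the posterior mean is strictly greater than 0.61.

After k conversions and 0 bounces the posterior is Beta(1+k, 6), with mean (1+k)/(1+6+k).
Set (1+k)/(7+k) > 0.61 and solve: k > (0.61·7 − 1)/(1 − 0.61) = 8.385.
The smallest integer exceeding 8.385 is 9.

k = 9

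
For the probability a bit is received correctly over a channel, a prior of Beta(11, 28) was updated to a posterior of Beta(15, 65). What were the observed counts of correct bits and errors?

A Beta(a, b) prior with s successes and f failures in binomial data gives a Beta(a+s, b+f) posterior.
So s = 15 − 11 = 4 and f = 65 − 28 = 37.

4 correct bits and 37 errors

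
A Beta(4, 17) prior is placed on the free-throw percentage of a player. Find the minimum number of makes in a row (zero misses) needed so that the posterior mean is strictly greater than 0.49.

k = 13

After k makes and 0 misses the posterior is Beta(4+k, 17), with mean (4+k)/(4+17+k).
Set (4+k)/(21+k) > 0.49 and solve: k > (0.49·21 − 4)/(1 − 0.49) = 12.333.
The smallest integer exceeding 12.333 is 13, and checking k=13: (17)/(34) = 0.5000 > 0.49.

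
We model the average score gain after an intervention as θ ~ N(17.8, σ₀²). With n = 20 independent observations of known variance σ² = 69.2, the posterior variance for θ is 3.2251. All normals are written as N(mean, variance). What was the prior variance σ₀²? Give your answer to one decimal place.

For the Normal–Normal model with known σ², precisions add: τ_n = τ₀ + n/σ².
So 1/σ₀² = 1/3.2251 − 20/69.2 = 0.310068 − 0.289017 = 0.021051.
Hence σ₀² = 1/0.021051 ≈ 47.5.

σ₀² = 47.5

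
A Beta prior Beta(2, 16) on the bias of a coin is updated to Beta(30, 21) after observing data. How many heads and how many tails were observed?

Beta is conjugate to the binomial likelihood: posterior = Beta(α+s, β+f).
Match parameters: s=30−2=28, f=21−16=5.

28 heads and 5 tails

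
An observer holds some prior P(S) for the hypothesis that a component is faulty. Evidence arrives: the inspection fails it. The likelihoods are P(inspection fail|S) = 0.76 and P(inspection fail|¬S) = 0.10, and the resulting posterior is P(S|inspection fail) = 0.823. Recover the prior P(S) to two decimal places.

In odds form, posterior odds = prior odds × likelihood ratio, so prior odds = posterior odds ÷ LR.
Posterior odds = 0.823/(1−0.823) = 4.6497. LR = 0.76/0.10 = 7.6000.
Prior odds = 4.6497/7.6000 = 0.6118, so P(S) = 0.6118/(1+0.6118) ≈ 0.38.

P(S) = 0.38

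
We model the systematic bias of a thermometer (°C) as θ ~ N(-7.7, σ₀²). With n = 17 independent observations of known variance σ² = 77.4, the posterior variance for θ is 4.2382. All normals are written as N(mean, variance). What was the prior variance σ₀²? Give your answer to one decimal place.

σ₀² = 61.3

Posterior precision equals prior precision plus data precision: 1/σ_n² = 1/σ₀² + n/σ².
So 1/σ₀² = 1/4.2382 − 17/77.4 = 0.235949 − 0.219638 = 0.016311.
Hence σ₀² = 1/0.016311 ≈ 61.3.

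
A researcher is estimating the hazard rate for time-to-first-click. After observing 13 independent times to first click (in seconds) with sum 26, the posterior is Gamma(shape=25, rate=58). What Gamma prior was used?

Gamma(shape=12, rate=32)

Gamma–exponential conjugacy: posterior shape = α + n, posterior rate = β + Σtᵢ.
So α = 25 − 13 = 12 and β = 58 − 26 = 32.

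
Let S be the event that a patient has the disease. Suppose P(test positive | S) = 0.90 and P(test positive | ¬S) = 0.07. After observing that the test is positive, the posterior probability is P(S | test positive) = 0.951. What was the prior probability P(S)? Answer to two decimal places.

P(S) = 0.60

In odds form, posterior odds = prior odds × likelihood ratio, so prior odds = posterior odds ÷ LR.
Posterior odds = 0.951/(1−0.951) = 19.4082. LR = 0.90/0.07 = 12.8571.
Prior odds = 19.4082/12.8571 = 1.5095, so P(S) = 1.5095/(1+1.5095) ≈ 0.60.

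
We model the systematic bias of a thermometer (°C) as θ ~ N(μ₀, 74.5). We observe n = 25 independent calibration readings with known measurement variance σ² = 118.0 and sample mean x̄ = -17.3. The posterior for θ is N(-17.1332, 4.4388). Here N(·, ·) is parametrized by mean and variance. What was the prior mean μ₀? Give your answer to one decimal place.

With known observation variance, the Normal–Normal posterior has precision τ_n = τ₀ + n/σ² and mean μ_n = (τ₀μ₀ + (n/σ²)x̄)/τ_n.
Here τ₀ = 1/74.5 = 0.013423 and τ_data = 25/118.0 = 0.211864, so τ_n = 0.225287.
Rearranging for μ₀: μ₀ = (μ_n·τ_n − τ_data·x̄)/τ₀ = (-17.1332·0.225287 − 0.211864·-17.3) / 0.013423 = -0.194640/0.013423 ≈ -14.5.

μ₀ = -14.5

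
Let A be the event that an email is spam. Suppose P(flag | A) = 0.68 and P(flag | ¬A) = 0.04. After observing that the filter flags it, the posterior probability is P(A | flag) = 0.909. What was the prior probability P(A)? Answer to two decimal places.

In odds form, posterior odds = prior odds × likelihood ratio, so prior odds = posterior odds ÷ LR.
Posterior odds = 0.909/(1−0.909) = 9.9890. LR = 0.68/0.04 = 17.0000.
Prior odds = 9.9890/17.0000 = 0.5876, so P(A) = 0.5876/(1+0.5876) ≈ 0.37.

P(A) = 0.37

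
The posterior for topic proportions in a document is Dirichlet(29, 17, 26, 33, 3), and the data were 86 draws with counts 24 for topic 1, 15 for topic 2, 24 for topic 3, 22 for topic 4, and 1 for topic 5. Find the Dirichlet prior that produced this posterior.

Dirichlet(5, 2, 2, 11, 2)

For a Dirichlet(α) prior with multinomial counts c, the posterior is Dirichlet(α + c) componentwise.
Subtract each count from the matching posterior parameter: 29−24=5, 17−15=2, 26−24=2, 33−22=11, 3−1=2.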